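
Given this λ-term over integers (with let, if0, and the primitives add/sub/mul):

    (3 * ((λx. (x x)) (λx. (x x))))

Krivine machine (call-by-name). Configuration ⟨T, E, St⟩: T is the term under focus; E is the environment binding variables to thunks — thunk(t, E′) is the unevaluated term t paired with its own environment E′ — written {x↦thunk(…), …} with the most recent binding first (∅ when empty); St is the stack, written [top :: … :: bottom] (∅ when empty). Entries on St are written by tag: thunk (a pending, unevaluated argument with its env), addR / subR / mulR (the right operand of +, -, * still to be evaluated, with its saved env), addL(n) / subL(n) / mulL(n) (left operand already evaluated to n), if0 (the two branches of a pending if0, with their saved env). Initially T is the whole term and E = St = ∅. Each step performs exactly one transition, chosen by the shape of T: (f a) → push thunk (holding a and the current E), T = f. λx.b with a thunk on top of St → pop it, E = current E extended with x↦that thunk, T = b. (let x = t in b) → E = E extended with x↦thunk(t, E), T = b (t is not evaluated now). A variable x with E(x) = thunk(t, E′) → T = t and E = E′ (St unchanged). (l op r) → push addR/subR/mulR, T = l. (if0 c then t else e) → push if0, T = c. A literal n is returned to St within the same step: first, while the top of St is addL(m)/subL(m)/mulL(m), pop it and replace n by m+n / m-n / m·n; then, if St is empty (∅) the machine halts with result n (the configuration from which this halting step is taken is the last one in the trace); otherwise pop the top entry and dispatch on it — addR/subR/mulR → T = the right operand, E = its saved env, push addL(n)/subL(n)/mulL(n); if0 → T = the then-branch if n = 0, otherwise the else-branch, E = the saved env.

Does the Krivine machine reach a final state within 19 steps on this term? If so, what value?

t=0: <T=(3 * ((λx. (x x)) (λx. (x x)))), E=∅, St=∅>
t=1: <T=3, E=∅, St=[mulR]>
t=2: <T=((λx. (x x)) (λx. (x x))), E=∅, St=[mulL(3)]>
t=3: <T=(λx. (x x)), E=∅, St=[thunk :: mulL(3)]>
t=4: <T=(x x), E={x↦thunk((λx. (x x)), ∅)}, St=[mulL(3)]>
t=5: <T=x, E={x↦thunk((λx. (x x)), ∅)}, St=[thunk :: mulL(3)]>
t=6: <T=(λx. (x x)), E=∅, St=[thunk :: mulL(3)]>
t=7: <T=(x x), E={x↦thunk(x, {x↦thunk((λx. (x x)), ∅)})}, St=[mulL(3)]>
t=8: <T=x, E={x↦thunk(x, {x↦thunk((λx. (x x)), ∅)})}, St=[thunk :: mulL(3)]>
t=9: <T=x, E={x↦thunk((λx. (x x)), ∅)}, St=[thunk :: mulL(3)]>
t=10: <T=(λx. (x x)), E=∅, St=[thunk :: mulL(3)]>
t=11: <T=(x x), E={x↦thunk(x, {x↦thunk(x, {x↦thunk((λx. (x x)), ∅)})})}, St=[mulL(3)]>
t=12: <T=x, E={x↦thunk(x, {x↦thunk(x, {x↦thunk((λx. (x x)), ∅)})})}, St=[thunk :: mulL(3)]>
t=13: <T=x, E={x↦thunk(x, {x↦thunk((λx. (x x)), ∅)})}, St=[thunk :: mulL(3)]>
t=14: <T=x, E={x↦thunk((λx. (x x)), ∅)}, St=[thunk :: mulL(3)]>
t=15: <T=(λx. (x x)), E=∅, St=[thunk :: mulL(3)]>
t=16: <T=(x x), E={x↦thunk(x, {x↦thunk(x, {x↦thunk(x, {x↦thunk((λx. (x x)), ∅)})})})}, St=[mulL(3)]>
t=17: <T=x, E={x↦thunk(x, {x↦thunk(x, {x↦thunk(x, {x↦thunk((λx. (x x)), ∅)})})})}, St=[thunk :: mulL(3)]>
t=18: <T=x, E={x↦thunk(x, {x↦thunk(x, {x↦thunk((λx. (x x)), ∅)})})}, St=[thunk :: mulL(3)]>
t=19: <T=x, E={x↦thunk(x, {x↦thunk((λx. (x x)), ∅)})}, St=[thunk :: mulL(3)]>
→ 19 transitions taken and the configuration is still not final: no result within 19 steps

Answer: DIVERGES (no final state within 19 steps)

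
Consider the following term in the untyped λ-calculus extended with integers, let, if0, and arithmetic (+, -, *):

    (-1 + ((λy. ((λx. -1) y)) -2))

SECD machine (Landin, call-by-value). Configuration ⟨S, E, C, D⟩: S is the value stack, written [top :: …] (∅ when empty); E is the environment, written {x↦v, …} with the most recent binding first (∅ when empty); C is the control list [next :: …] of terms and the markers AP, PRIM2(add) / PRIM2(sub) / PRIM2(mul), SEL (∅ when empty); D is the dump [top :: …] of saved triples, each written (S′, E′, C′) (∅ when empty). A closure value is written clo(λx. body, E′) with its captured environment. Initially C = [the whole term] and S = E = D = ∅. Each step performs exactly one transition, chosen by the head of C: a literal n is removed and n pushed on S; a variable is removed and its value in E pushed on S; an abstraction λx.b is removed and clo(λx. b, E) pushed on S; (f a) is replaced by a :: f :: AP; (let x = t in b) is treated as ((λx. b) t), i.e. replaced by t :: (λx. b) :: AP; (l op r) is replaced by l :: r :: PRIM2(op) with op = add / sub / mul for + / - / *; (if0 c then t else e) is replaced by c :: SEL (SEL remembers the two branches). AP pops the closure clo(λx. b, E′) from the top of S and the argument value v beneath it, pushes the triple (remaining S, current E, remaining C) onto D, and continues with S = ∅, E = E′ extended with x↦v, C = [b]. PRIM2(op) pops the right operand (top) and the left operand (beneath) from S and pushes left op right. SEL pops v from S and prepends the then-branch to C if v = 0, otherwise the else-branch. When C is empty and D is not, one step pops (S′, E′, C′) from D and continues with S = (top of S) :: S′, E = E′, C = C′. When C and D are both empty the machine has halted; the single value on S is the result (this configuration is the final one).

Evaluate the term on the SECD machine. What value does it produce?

[0] [S=∅ | E=∅ | C=[(-1 + ((λy. ((λx. -1) y)) -2))] | D=∅]
[1] [S=∅ | E=∅ | C=[-1 :: ((λy. ((λx. -1) y)) -2) :: PRIM2(add)] | D=∅]
[2] [S=[-1] | E=∅ | C=[((λy. ((λx. -1) y)) -2) :: PRIM2(add)] | D=∅]
[3] [S=[-1] | E=∅ | C=[-2 :: (λy. ((λx. -1) y)) :: AP :: PRIM2(add)] | D=∅]
[4] [S=[-2 :: -1] | E=∅ | C=[(λy. ((λx. -1) y)) :: AP :: PRIM2(add)] | D=∅]
[5] [S=[clo(λy. ((λx. -1) y), ∅) :: -2 :: -1] | E=∅ | C=[AP :: PRIM2(add)] | D=∅]
[6] [S=∅ | E={y↦-2} | C=[((λx. -1) y)] | D=[([-1], ∅, [PRIM2(add)])]]
[7] [S=∅ | E={y↦-2} | C=[y :: (λx. -1) :: AP] | D=[([-1], ∅, [PRIM2(add)])]]
[8] [S=[-2] | E={y↦-2} | C=[(λx. -1) :: AP] | D=[([-1], ∅, [PRIM2(add)])]]
[9] [S=[clo(λx. -1, {y↦-2}) :: -2] | E={y↦-2} | C=[AP] | D=[([-1], ∅, [PRIM2(add)])]]
[10] [S=∅ | E={x↦-2, y↦-2} | C=[-1] | D=[(∅, {y↦-2}, ∅) :: ([-1], ∅, [PRIM2(add)])]]
[11] [S=[-1] | E={x↦-2, y↦-2} | C=∅ | D=[(∅, {y↦-2}, ∅) :: ([-1], ∅, [PRIM2(add)])]]
[12] [S=[-1] | E={y↦-2} | C=∅ | D=[([-1], ∅, [PRIM2(add)])]]
[13] [S=[-1 :: -1] | E=∅ | C=[PRIM2(add)] | D=∅]
[14] [S=[-2] | E=∅ | C=∅ | D=∅]
→ final value -2

Answer: -2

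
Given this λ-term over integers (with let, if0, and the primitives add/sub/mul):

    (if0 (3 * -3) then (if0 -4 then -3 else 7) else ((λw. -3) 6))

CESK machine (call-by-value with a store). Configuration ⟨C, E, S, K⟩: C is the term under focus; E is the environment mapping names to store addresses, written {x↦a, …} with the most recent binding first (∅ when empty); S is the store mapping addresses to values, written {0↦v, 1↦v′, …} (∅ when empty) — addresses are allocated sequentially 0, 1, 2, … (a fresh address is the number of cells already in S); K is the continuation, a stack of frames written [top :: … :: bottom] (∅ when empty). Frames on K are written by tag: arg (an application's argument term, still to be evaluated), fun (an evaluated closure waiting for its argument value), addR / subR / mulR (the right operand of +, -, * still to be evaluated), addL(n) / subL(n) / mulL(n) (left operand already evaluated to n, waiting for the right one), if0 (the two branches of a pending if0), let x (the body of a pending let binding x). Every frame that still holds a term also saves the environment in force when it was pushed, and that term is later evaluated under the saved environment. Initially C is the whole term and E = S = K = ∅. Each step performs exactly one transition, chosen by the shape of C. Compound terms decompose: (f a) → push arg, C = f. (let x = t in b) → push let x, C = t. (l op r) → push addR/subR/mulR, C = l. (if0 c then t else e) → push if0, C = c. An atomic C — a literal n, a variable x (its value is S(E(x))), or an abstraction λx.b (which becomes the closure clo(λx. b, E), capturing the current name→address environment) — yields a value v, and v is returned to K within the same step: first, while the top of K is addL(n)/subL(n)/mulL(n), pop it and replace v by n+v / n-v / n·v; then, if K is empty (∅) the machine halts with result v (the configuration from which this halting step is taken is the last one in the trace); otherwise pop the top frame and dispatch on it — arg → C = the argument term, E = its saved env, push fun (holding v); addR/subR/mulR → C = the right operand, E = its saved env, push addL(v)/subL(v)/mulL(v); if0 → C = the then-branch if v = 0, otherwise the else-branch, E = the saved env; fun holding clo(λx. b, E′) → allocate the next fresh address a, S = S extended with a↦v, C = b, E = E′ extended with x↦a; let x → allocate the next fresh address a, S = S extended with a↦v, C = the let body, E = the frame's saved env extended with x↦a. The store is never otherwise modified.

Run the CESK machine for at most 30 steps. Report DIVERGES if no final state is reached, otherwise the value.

t=0: ⟨C=(if0 (3 * -3) then (if0 -4 then -3 else 7) else ((λw. -3) 6)); E=∅; S=∅; K=∅⟩
t=1: ⟨C=(3 * -3); E=∅; S=∅; K=[if0]⟩
t=2: ⟨C=3; E=∅; S=∅; K=[mulR :: if0]⟩
t=3: ⟨C=-3; E=∅; S=∅; K=[mulL(3) :: if0]⟩
t=4: ⟨C=((λw. -3) 6); E=∅; S=∅; K=∅⟩
t=5: ⟨C=(λw. -3); E=∅; S=∅; K=[arg]⟩
t=6: ⟨C=6; E=∅; S=∅; K=[fun]⟩
t=7: ⟨C=-3; E={w↦0}; S={0↦6}; K=∅⟩
→ final value -3

Answer: -3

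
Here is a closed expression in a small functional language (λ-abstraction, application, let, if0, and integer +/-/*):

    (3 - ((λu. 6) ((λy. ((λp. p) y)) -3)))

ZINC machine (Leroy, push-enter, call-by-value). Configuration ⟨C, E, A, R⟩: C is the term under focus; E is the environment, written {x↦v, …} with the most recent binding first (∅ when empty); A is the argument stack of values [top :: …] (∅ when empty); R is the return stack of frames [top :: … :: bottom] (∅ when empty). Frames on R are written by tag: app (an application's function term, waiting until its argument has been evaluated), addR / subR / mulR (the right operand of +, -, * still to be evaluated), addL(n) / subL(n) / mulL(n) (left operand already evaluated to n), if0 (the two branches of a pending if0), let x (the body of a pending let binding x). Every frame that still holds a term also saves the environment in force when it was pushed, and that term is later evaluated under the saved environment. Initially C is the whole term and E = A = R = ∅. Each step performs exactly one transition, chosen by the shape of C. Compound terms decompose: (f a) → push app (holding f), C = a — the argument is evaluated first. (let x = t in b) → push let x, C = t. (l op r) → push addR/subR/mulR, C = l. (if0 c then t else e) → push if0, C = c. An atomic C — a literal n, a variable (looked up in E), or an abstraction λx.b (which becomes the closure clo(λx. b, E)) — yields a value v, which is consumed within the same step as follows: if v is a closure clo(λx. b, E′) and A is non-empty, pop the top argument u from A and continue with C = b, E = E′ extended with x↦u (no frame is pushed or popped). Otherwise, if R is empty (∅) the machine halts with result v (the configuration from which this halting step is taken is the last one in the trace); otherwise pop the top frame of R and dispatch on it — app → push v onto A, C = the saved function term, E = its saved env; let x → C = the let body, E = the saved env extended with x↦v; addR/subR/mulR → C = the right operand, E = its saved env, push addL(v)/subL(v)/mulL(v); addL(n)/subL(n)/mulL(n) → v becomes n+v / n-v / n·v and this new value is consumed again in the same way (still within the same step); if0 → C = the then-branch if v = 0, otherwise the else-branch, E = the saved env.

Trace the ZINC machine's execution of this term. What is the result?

Answer: -3

Machine steps:
[0] <C=(3 - ((λu. 6) ((λy. ((λp. p) y)) -3))), E=∅, A=∅, R=∅>
[1] <C=3, E=∅, A=∅, R=[subR]>
[2] <C=((λu. 6) ((λy. ((λp. p) y)) -3)), E=∅, A=∅, R=[subL(3)]>
[3] <C=((λy. ((λp. p) y)) -3), E=∅, A=∅, R=[app :: subL(3)]>
[4] <C=-3, E=∅, A=∅, R=[app :: app :: subL(3)]>
[5] <C=(λy. ((λp. p) y)), E=∅, A=[-3], R=[app :: subL(3)]>
[6] <C=((λp. p) y), E={y↦-3}, A=∅, R=[app :: subL(3)]>
[7] <C=y, E={y↦-3}, A=∅, R=[app :: app :: subL(3)]>
[8] <C=(λp. p), E={y↦-3}, A=[-3], R=[app :: subL(3)]>
[9] <C=p, E={p↦-3, y↦-3}, A=∅, R=[app :: subL(3)]>
[10] <C=(λu. 6), E=∅, A=[-3], R=[subL(3)]>
[11] <C=6, E={u↦-3}, A=∅, R=[subL(3)]>
→ final value -3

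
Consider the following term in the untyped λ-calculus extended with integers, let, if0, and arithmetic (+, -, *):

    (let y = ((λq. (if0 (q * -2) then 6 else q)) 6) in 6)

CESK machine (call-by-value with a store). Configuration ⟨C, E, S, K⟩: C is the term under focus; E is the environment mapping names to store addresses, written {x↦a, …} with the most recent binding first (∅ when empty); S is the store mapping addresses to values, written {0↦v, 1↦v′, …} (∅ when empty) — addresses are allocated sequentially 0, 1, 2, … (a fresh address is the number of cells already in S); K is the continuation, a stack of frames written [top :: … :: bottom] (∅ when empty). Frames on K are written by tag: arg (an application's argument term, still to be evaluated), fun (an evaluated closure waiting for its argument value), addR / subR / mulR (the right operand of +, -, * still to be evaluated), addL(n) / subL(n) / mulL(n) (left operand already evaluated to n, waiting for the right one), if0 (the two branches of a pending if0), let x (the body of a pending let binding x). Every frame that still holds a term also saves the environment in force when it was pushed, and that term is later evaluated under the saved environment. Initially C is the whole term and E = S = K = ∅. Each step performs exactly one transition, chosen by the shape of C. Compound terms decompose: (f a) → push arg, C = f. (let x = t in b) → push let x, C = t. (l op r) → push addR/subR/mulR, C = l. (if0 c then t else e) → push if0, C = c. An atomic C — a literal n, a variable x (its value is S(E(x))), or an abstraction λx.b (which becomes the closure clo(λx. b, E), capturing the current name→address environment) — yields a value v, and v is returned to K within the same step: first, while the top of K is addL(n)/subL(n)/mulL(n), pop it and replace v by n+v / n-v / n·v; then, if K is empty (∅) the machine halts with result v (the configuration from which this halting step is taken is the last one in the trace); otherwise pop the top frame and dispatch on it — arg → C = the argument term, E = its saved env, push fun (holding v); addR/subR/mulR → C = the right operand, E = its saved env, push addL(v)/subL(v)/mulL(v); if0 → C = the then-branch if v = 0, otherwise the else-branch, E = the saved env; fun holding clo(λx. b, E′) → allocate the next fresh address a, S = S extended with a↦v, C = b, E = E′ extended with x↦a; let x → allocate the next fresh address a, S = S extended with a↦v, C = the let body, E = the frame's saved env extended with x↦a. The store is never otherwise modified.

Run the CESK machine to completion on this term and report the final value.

[0] ⟨C=(let y = ((λq. (if0 (q * -2) then 6 else q)) 6) in 6); E=∅; S=∅; K=∅⟩
[1] ⟨C=((λq. (if0 (q * -2) then 6 else q)) 6); E=∅; S=∅; K=[let y]⟩
[2] ⟨C=(λq. (if0 (q * -2) then 6 else q)); E=∅; S=∅; K=[arg :: let y]⟩
[3] ⟨C=6; E=∅; S=∅; K=[fun :: let y]⟩
[4] ⟨C=(if0 (q * -2) then 6 else q); E={q↦0}; S={0↦6}; K=[let y]⟩
[5] ⟨C=(q * -2); E={q↦0}; S={0↦6}; K=[if0 :: let y]⟩
[6] ⟨C=q; E={q↦0}; S={0↦6}; K=[mulR :: if0 :: let y]⟩
[7] ⟨C=-2; E={q↦0}; S={0↦6}; K=[mulL(6) :: if0 :: let y]⟩
[8] ⟨C=q; E={q↦0}; S={0↦6}; K=[let y]⟩
[9] ⟨C=6; E={y↦1}; S={0↦6, 1↦6}; K=∅⟩
→ final value 6

Answer: 6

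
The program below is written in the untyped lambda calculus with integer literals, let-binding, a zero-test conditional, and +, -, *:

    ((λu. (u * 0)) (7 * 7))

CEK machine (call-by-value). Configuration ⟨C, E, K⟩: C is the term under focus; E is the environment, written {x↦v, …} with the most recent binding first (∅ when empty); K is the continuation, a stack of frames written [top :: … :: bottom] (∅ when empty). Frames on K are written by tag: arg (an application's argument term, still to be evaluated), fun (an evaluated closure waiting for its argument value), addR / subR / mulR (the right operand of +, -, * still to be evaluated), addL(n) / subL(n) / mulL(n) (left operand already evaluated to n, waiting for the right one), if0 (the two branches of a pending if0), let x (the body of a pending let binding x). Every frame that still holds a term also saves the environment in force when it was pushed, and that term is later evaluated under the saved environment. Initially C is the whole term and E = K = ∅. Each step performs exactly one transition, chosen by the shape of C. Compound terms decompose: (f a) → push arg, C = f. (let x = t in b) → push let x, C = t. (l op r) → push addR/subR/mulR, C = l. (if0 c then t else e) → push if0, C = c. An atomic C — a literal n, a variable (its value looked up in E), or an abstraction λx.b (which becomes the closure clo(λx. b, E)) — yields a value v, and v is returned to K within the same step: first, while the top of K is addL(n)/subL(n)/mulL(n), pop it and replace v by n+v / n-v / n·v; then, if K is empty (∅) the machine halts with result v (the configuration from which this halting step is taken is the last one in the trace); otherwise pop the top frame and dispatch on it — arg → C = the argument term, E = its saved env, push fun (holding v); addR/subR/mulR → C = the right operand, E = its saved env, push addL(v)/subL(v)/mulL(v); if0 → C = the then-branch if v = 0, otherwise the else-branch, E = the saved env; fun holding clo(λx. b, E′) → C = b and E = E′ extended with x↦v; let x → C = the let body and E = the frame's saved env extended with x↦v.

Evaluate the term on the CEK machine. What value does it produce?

Answer: 0

Derivation:
0. [C=((λu. (u * 0)) (7 * 7)) | E=∅ | K=∅]
1. [C=(λu. (u * 0)) | E=∅ | K=[arg]]
2. [C=(7 * 7) | E=∅ | K=[fun]]
3. [C=7 | E=∅ | K=[mulR :: fun]]
4. [C=7 | E=∅ | K=[mulL(7) :: fun]]
5. [C=(u * 0) | E={u↦49} | K=∅]
6. [C=u | E={u↦49} | K=[mulR]]
7. [C=0 | E={u↦49} | K=[mulL(49)]]
→ final value 0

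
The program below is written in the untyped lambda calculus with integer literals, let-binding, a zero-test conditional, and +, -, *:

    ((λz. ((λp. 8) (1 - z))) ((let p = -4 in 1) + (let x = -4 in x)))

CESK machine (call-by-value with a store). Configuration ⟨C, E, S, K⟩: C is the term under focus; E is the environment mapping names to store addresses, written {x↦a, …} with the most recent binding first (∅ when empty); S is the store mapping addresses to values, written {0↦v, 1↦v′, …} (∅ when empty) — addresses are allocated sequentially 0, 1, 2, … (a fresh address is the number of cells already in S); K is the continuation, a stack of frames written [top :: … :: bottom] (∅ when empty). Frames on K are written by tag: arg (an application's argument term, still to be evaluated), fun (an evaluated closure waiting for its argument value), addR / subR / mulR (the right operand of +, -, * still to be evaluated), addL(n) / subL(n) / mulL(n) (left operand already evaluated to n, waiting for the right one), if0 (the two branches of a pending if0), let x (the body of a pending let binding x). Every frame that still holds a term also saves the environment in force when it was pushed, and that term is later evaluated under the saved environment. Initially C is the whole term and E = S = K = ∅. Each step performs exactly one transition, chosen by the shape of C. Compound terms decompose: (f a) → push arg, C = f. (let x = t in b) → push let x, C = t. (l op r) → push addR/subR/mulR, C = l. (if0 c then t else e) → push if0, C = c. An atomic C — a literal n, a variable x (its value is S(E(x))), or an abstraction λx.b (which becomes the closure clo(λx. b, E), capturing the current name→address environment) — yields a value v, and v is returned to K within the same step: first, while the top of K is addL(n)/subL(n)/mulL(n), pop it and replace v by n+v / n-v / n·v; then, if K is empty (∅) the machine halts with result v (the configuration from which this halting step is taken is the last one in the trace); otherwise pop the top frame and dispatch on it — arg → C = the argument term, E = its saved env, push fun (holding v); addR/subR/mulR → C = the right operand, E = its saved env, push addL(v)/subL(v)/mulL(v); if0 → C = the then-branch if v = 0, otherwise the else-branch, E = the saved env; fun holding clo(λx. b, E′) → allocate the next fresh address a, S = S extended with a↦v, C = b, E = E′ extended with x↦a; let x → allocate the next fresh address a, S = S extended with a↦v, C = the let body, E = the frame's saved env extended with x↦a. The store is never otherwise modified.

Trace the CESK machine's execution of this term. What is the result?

t=0: [C=((λz. ((λp. 8) (1 - z))) ((let p = -4 in 1) + (let x = -4 in x))) | E=∅ | S=∅ | K=∅]
t=1: [C=(λz. ((λp. 8) (1 - z))) | E=∅ | S=∅ | K=[arg]]
t=2: [C=((let p = -4 in 1) + (let x = -4 in x)) | E=∅ | S=∅ | K=[fun]]
t=3: [C=(let p = -4 in 1) | E=∅ | S=∅ | K=[addR :: fun]]
t=4: [C=-4 | E=∅ | S=∅ | K=[let p :: addR :: fun]]
t=5: [C=1 | E={p↦0} | S={0↦-4} | K=[addR :: fun]]
t=6: [C=(let x = -4 in x) | E=∅ | S={0↦-4} | K=[addL(1) :: fun]]
t=7: [C=-4 | E=∅ | S={0↦-4} | K=[let x :: addL(1) :: fun]]
t=8: [C=x | E={x↦1} | S={0↦-4, 1↦-4} | K=[addL(1) :: fun]]
t=9: [C=((λp. 8) (1 - z)) | E={z↦2} | S={0↦-4, 1↦-4, 2↦-3} | K=∅]
t=10: [C=(λp. 8) | E={z↦2} | S={0↦-4, 1↦-4, 2↦-3} | K=[arg]]
t=11: [C=(1 - z) | E={z↦2} | S={0↦-4, 1↦-4, 2↦-3} | K=[fun]]
t=12: [C=1 | E={z↦2} | S={0↦-4, 1↦-4, 2↦-3} | K=[subR :: fun]]
t=13: [C=z | E={z↦2} | S={0↦-4, 1↦-4, 2↦-3} | K=[subL(1) :: fun]]
t=14: [C=8 | E={p↦3, z↦2} | S={0↦-4, 1↦-4, 2↦-3, 3↦4} | K=∅]
→ final value 8

Answer: 8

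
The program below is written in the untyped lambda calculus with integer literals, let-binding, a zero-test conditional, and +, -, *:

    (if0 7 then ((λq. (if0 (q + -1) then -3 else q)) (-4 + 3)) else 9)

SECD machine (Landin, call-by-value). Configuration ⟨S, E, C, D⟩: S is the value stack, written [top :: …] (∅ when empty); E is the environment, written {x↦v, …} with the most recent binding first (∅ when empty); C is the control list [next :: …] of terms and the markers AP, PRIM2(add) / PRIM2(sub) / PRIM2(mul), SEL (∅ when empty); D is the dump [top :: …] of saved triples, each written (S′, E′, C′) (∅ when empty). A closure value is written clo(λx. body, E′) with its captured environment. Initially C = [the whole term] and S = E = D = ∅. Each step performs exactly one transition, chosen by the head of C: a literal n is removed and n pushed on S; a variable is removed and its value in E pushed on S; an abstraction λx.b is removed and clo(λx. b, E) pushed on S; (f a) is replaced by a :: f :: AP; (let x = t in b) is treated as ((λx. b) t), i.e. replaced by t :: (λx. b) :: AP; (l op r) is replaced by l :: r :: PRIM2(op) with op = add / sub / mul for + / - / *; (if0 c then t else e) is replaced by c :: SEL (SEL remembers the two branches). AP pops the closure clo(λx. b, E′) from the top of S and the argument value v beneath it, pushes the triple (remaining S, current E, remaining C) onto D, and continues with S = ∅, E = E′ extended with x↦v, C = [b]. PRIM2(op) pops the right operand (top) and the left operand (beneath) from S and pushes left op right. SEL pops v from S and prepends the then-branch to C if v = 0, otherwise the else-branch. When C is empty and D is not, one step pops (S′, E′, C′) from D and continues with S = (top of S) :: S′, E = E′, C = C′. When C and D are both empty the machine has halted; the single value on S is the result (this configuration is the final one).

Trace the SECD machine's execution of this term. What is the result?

Answer: 9

Execution trace:
step 0: [S=∅ | E=∅ | C=[(if0 7 then ((λq. (if0 (q + -1) then -3 else q)) (-4 + 3)) else 9)] | D=∅]
step 1: [S=∅ | E=∅ | C=[7 :: SEL] | D=∅]
step 2: [S=[7] | E=∅ | C=[SEL] | D=∅]
step 3: [S=∅ | E=∅ | C=[9] | D=∅]
step 4: [S=[9] | E=∅ | C=∅ | D=∅]
→ final value 9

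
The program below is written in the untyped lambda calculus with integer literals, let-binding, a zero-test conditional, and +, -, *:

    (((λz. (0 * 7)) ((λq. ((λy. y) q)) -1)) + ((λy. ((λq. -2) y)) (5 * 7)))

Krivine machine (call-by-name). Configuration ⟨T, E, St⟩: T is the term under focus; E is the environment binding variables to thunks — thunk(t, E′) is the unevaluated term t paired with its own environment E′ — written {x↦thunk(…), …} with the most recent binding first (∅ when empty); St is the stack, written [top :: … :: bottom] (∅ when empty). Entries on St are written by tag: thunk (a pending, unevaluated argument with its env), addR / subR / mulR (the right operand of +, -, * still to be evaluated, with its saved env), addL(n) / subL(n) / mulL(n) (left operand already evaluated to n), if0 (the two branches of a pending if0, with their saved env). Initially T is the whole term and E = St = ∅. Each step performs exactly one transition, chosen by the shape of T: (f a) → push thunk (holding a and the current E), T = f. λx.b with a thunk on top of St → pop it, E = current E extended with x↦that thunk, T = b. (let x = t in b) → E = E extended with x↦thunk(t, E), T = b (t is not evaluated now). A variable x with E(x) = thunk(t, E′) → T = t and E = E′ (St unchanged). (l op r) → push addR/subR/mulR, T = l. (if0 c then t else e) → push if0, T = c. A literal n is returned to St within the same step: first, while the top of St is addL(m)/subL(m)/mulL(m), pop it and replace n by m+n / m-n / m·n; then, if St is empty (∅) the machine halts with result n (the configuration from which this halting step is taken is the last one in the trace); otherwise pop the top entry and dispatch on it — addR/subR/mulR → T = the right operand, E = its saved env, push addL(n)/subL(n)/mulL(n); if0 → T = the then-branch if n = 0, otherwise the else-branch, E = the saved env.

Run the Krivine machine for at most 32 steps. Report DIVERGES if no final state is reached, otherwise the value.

[0] [T=(((λz. (0 * 7)) ((λq. ((λy. y) q)) -1)) + ((λy. ((λq. -2) y)) (5 * 7))) | E=∅ | St=∅]
[1] [T=((λz. (0 * 7)) ((λq. ((λy. y) q)) -1)) | E=∅ | St=[addR]]
[2] [T=(λz. (0 * 7)) | E=∅ | St=[thunk :: addR]]
[3] [T=(0 * 7) | E={z↦thunk(((λq. ((λy. y) q)) -1), ∅)} | St=[addR]]
[4] [T=0 | E={z↦thunk(((λq. ((λy. y) q)) -1), ∅)} | St=[mulR :: addR]]
[5] [T=7 | E={z↦thunk(((λq. ((λy. y) q)) -1), ∅)} | St=[mulL(0) :: addR]]
[6] [T=((λy. ((λq. -2) y)) (5 * 7)) | E=∅ | St=[addL(0)]]
[7] [T=(λy. ((λq. -2) y)) | E=∅ | St=[thunk :: addL(0)]]
[8] [T=((λq. -2) y) | E={y↦thunk((5 * 7), ∅)} | St=[addL(0)]]
[9] [T=(λq. -2) | E={y↦thunk((5 * 7), ∅)} | St=[thunk :: addL(0)]]
[10] [T=-2 | E={q↦thunk(y, {y↦thunk((5 * 7), ∅)}), y↦thunk((5 * 7), ∅)} | St=[addL(0)]]
→ final value -2

Answer: -2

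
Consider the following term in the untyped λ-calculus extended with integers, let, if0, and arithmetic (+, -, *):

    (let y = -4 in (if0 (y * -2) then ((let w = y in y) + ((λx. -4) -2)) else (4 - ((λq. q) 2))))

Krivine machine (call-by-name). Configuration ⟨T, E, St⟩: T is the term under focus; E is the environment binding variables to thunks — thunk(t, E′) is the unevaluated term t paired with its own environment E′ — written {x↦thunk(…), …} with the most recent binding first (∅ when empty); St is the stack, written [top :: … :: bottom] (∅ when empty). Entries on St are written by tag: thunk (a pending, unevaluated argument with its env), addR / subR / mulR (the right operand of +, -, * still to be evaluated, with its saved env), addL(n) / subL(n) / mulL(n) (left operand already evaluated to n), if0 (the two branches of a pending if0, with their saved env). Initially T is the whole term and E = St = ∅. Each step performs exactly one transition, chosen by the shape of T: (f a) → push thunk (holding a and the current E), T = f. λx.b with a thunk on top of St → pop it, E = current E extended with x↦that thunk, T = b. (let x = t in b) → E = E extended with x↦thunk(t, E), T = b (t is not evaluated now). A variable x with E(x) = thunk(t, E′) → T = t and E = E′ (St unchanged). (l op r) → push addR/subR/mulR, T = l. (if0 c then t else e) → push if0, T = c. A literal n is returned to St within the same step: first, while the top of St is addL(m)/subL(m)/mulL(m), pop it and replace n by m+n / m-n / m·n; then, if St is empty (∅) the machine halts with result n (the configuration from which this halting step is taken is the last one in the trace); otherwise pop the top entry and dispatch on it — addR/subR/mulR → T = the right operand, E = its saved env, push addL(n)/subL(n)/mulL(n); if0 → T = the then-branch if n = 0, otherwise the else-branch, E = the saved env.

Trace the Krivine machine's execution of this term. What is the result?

Answer: 2

Execution trace:
0. [T=(let y = -4 in (if0 (y * -2) then ((let w = y in y) + ((λx. -4) -2)) else (4 - ((λq. q) 2)))) | E=∅ | St=∅]
1. [T=(if0 (y * -2) then ((let w = y in y) + ((λx. -4) -2)) else (4 - ((λq. q) 2))) | E={y↦thunk(-4, ∅)} | St=∅]
2. [T=(y * -2) | E={y↦thunk(-4, ∅)} | St=[if0]]
3. [T=y | E={y↦thunk(-4, ∅)} | St=[mulR :: if0]]
4. [T=-4 | E=∅ | St=[mulR :: if0]]
5. [T=-2 | E={y↦thunk(-4, ∅)} | St=[mulL(-4) :: if0]]
6. [T=(4 - ((λq. q) 2)) | E={y↦thunk(-4, ∅)} | St=∅]
7. [T=4 | E={y↦thunk(-4, ∅)} | St=[subR]]
8. [T=((λq. q) 2) | E={y↦thunk(-4, ∅)} | St=[subL(4)]]
9. [T=(λq. q) | E={y↦thunk(-4, ∅)} | St=[thunk :: subL(4)]]
10. [T=q | E={q↦thunk(2, {y↦thunk(-4, ∅)}), y↦thunk(-4, ∅)} | St=[subL(4)]]
11. [T=2 | E={y↦thunk(-4, ∅)} | St=[subL(4)]]
→ final value 2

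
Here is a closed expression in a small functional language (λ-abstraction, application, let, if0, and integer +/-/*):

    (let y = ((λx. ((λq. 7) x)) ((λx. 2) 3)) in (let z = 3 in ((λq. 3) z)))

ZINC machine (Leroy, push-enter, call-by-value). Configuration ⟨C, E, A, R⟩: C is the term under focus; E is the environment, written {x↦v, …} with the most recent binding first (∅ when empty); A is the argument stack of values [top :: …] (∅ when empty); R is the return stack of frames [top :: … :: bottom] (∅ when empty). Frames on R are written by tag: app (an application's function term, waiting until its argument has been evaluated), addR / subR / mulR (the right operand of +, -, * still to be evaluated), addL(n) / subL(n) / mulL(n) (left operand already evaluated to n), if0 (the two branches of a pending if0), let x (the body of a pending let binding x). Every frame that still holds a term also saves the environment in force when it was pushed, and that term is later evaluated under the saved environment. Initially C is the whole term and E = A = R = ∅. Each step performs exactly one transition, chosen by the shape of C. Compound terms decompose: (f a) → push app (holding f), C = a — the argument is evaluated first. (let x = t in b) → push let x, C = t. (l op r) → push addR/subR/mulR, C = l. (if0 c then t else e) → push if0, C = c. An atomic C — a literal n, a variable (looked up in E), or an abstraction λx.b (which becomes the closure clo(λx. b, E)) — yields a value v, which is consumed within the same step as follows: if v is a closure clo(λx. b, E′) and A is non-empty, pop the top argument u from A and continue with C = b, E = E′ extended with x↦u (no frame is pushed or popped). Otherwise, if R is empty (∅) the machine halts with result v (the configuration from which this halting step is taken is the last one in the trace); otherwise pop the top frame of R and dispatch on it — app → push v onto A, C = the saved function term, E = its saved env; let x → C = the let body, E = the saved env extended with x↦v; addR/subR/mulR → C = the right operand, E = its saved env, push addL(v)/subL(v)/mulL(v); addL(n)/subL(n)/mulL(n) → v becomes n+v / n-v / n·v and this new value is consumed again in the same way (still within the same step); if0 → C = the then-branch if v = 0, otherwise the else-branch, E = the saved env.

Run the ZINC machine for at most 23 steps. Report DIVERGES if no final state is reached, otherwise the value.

[0] [C=(let y = ((λx. ((λq. 7) x)) ((λx. 2) 3)) in (let z = 3 in ((λq. 3) z))) | E=∅ | A=∅ | R=∅]
[1] [C=((λx. ((λq. 7) x)) ((λx. 2) 3)) | E=∅ | A=∅ | R=[let y]]
[2] [C=((λx. 2) 3) | E=∅ | A=∅ | R=[app :: let y]]
[3] [C=3 | E=∅ | A=∅ | R=[app :: app :: let y]]
[4] [C=(λx. 2) | E=∅ | A=[3] | R=[app :: let y]]
[5] [C=2 | E={x↦3} | A=∅ | R=[app :: let y]]
[6] [C=(λx. ((λq. 7) x)) | E=∅ | A=[2] | R=[let y]]
[7] [C=((λq. 7) x) | E={x↦2} | A=∅ | R=[let y]]
[8] [C=x | E={x↦2} | A=∅ | R=[app :: let y]]
[9] [C=(λq. 7) | E={x↦2} | A=[2] | R=[let y]]
[10] [C=7 | E={q↦2, x↦2} | A=∅ | R=[let y]]
[11] [C=(let z = 3 in ((λq. 3) z)) | E={y↦7} | A=∅ | R=∅]
[12] [C=3 | E={y↦7} | A=∅ | R=[let z]]
[13] [C=((λq. 3) z) | E={z↦3, y↦7} | A=∅ | R=∅]
[14] [C=z | E={z↦3, y↦7} | A=∅ | R=[app]]
[15] [C=(λq. 3) | E={z↦3, y↦7} | A=[3] | R=∅]
[16] [C=3 | E={q↦3, z↦3, y↦7} | A=∅ | R=∅]
→ final value 3

Answer: 3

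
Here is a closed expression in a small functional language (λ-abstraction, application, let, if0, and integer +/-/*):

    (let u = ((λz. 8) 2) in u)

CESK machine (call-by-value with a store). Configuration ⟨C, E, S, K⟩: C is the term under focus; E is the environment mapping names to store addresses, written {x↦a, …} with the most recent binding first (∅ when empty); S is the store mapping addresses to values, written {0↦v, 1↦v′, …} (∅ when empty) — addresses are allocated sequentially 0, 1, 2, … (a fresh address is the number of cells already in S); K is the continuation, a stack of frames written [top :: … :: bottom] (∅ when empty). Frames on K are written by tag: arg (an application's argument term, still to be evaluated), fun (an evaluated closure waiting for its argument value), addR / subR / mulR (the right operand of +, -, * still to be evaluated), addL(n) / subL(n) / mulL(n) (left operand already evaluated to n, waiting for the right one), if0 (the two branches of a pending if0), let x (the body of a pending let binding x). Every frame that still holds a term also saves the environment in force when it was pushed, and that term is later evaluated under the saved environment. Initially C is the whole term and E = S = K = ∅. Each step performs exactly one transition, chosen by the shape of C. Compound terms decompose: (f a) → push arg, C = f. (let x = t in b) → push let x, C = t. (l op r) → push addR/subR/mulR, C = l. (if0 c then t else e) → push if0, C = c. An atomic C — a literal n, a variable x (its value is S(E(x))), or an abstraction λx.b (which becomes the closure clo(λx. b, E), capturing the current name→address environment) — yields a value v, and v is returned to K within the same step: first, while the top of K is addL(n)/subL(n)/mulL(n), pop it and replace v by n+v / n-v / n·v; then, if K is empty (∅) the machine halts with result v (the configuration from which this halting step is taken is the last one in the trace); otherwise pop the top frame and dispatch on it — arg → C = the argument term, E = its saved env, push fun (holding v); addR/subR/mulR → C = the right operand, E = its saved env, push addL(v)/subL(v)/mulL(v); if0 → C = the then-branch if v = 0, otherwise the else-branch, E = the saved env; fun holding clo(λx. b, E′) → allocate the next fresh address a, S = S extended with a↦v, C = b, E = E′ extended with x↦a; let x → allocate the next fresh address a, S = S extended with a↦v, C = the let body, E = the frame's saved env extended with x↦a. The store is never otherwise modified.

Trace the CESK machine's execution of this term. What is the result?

0. ⟨C=(let u = ((λz. 8) 2) in u); E=∅; S=∅; K=∅⟩
1. ⟨C=((λz. 8) 2); E=∅; S=∅; K=[let u]⟩
2. ⟨C=(λz. 8); E=∅; S=∅; K=[arg :: let u]⟩
3. ⟨C=2; E=∅; S=∅; K=[fun :: let u]⟩
4. ⟨C=8; E={z↦0}; S={0↦2}; K=[let u]⟩
5. ⟨C=u; E={u↦1}; S={0↦2, 1↦8}; K=∅⟩
→ final value 8

Answer: 8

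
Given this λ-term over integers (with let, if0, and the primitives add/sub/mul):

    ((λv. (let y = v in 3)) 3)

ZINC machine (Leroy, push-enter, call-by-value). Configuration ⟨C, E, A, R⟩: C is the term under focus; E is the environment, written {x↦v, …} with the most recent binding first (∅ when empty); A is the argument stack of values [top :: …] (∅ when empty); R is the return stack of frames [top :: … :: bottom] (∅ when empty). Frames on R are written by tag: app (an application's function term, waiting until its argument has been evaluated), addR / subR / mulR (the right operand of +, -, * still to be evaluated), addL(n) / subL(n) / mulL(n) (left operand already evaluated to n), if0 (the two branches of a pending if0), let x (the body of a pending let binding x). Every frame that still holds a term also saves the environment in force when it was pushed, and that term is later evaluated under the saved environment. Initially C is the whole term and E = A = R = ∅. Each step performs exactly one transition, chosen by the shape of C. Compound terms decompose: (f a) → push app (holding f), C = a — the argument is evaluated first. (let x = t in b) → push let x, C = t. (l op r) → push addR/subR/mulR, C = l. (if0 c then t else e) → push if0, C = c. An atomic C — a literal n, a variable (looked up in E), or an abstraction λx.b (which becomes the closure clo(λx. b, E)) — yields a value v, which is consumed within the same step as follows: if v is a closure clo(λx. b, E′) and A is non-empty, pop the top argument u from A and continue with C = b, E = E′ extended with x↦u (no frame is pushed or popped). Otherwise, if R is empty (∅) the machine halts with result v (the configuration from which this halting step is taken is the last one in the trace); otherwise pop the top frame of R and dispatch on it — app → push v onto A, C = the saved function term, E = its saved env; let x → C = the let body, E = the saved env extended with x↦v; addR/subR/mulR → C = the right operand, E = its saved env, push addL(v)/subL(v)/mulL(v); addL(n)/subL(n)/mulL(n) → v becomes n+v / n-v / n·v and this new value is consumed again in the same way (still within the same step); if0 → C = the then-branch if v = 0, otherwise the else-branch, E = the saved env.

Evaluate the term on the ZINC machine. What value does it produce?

step 0: <C=((λv. (let y = v in 3)) 3), E=∅, A=∅, R=∅>
step 1: <C=3, E=∅, A=∅, R=[app]>
step 2: <C=(λv. (let y = v in 3)), E=∅, A=[3], R=∅>
step 3: <C=(let y = v in 3), E={v↦3}, A=∅, R=∅>
step 4: <C=v, E={v↦3}, A=∅, R=[let y]>
step 5: <C=3, E={y↦3, v↦3}, A=∅, R=∅>
→ final value 3

Answer: 3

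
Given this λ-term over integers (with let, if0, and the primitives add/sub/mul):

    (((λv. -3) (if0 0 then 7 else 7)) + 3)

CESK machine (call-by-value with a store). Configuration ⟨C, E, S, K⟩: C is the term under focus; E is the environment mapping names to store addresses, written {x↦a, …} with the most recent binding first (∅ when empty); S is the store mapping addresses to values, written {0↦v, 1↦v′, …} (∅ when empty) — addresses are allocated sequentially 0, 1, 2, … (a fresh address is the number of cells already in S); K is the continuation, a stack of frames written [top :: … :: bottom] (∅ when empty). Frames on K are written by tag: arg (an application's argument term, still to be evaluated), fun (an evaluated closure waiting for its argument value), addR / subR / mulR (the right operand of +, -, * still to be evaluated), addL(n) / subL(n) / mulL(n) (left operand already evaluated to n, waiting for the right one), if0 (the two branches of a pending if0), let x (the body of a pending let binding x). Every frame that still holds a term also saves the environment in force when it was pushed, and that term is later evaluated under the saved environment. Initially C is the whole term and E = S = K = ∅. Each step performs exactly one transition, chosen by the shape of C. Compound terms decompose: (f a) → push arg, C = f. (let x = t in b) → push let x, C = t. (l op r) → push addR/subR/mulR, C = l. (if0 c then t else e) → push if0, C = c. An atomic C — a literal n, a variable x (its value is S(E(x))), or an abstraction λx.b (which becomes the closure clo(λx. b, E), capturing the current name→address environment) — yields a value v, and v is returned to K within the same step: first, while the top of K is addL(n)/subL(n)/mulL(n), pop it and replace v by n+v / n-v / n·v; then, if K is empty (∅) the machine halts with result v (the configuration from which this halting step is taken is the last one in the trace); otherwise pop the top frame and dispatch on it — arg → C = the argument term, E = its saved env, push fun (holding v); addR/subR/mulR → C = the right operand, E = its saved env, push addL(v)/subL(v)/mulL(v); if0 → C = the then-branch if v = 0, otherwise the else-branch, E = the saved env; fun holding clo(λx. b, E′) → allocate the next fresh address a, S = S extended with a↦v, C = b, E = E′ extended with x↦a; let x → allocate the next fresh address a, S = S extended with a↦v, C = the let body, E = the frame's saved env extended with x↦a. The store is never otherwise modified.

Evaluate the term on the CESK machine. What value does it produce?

Answer: 0

Machine steps:
step 0: [C=(((λv. -3) (if0 0 then 7 else 7)) + 3) | E=∅ | S=∅ | K=∅]
step 1: [C=((λv. -3) (if0 0 then 7 else 7)) | E=∅ | S=∅ | K=[addR]]
step 2: [C=(λv. -3) | E=∅ | S=∅ | K=[arg :: addR]]
step 3: [C=(if0 0 then 7 else 7) | E=∅ | S=∅ | K=[fun :: addR]]
step 4: [C=0 | E=∅ | S=∅ | K=[if0 :: fun :: addR]]
step 5: [C=7 | E=∅ | S=∅ | K=[fun :: addR]]
step 6: [C=-3 | E={v↦0} | S={0↦7} | K=[addR]]
step 7: [C=3 | E=∅ | S={0↦7} | K=[addL(-3)]]
→ final value 0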